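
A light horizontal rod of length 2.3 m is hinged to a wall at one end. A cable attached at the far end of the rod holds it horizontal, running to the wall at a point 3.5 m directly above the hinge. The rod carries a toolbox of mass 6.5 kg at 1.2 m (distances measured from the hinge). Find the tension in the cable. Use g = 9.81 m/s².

Sum moments about the hinge (the unknown hinge reaction has zero arm there).
Toolbox: 6.5 × 9.81 = 63.77 N down at 1.2 m → arm 1.2 m, τ = 63.77 × 1.2 = 76.52 N·m clockwise.
Total clockwise load moment = 76.52 N·m.
The cable tension T acts at 2.3 m; only its component perpendicular to the rod, T sinθ, produces torque. sinθ = h/√(h²+d²) = 3.5/√(3.5²+2.3²) = 0.8357.
Balancing moments: T × 2.3 × 0.8357 = 76.52, giving T = 76.52 / 1.922 = 39.8 N.

T ≈ 39.8 N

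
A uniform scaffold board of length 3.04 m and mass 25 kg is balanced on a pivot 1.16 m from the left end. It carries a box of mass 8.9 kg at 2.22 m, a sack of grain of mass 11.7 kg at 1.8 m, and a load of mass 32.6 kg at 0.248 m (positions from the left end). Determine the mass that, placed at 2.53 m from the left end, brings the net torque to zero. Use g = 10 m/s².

Take moments about the pivot (at 1.16 m from the left end).
Beam weight: 25 × 10 = 250 N down at 1.52 m → arm 0.36 m, τ = 250 × 0.36 = 90 N·m clockwise.
Box: 8.9 × 10 = 89 N down at 2.22 m → arm 1.06 m, τ = 89 × 1.06 = 94.34 N·m clockwise.
Sack of grain: 11.7 × 10 = 117 N down at 1.8 m → arm 0.64 m, τ = 117 × 0.64 = 74.88 N·m clockwise.
Load: 32.6 × 10 = 326 N down at 0.248 m → arm 0.912 m, τ = 326 × 0.912 = 297.3 N·m counterclockwise.
Net moment of known loads = 38.08 N·m counterclockwise.
An unknown mass m at 2.53 m has arm 1.37 m; its moment is m·g·1.37 clockwise.
For rotational equilibrium, m × 10 × 1.37 = 38.08, so m = 38.08 / (10 × 1.37) = 2.78 kg.

m ≈ 2.78 kg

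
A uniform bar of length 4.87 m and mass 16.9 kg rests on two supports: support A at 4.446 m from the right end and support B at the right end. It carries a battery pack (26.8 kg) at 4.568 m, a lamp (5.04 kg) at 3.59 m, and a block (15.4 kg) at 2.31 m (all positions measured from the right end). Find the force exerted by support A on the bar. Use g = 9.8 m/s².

R_A ≈ 479 N

Take moments about support B.
Beam weight: 16.9 × 9.8 = 165.6 N down at 2.435 m → arm 2.435 m, τ = 165.6 × 2.435 = 403.2 N·m counterclockwise.
Battery pack: 26.8 × 9.8 = 262.6 N down at 4.568 m → arm 4.568 m, τ = 262.6 × 4.568 = 1200 N·m counterclockwise.
Lamp: 5.04 × 9.8 = 49.39 N down at 3.59 m → arm 3.59 m, τ = 49.39 × 3.59 = 177.3 N·m counterclockwise.
Block: 15.4 × 9.8 = 150.9 N down at 2.31 m → arm 2.31 m, τ = 150.9 × 2.31 = 348.6 N·m counterclockwise.
Net load moment about support B = 2129 N·m counterclockwise.
Reaction R at support A is upward at 4.446 m, arm 4.446 m → moment R × 4.446 clockwise.
Setting net torque to zero: R × 4.446 = 2129 → R = 479 N.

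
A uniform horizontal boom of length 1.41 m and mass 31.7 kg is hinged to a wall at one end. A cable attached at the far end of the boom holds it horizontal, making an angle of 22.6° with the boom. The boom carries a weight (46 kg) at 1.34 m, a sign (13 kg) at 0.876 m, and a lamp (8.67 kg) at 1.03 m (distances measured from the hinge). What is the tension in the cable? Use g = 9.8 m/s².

T ≈ 1890 N

About the hinge:
Beam weight: 31.7 × 9.8 = 310.7 N down at 0.705 m → arm 0.705 m, τ = 310.7 × 0.705 = 219 N·m clockwise.
Weight: 46 × 9.8 = 450.8 N down at 1.34 m → arm 1.34 m, τ = 450.8 × 1.34 = 604.1 N·m clockwise.
Sign: 13 × 9.8 = 127.4 N down at 0.876 m → arm 0.876 m, τ = 127.4 × 0.876 = 111.6 N·m clockwise.
Lamp: 8.67 × 9.8 = 84.97 N down at 1.03 m → arm 1.03 m, τ = 84.97 × 1.03 = 87.52 N·m clockwise.
Total clockwise load moment = 1022 N·m.
The cable tension T acts at 1.41 m; only its component perpendicular to the boom, T sinθ, produces torque. sin 22.6° = 0.3843.
For rotational equilibrium, T × 1.41 × 0.3843 = 1022, so T = 1022 / 0.5419 = 1890 N.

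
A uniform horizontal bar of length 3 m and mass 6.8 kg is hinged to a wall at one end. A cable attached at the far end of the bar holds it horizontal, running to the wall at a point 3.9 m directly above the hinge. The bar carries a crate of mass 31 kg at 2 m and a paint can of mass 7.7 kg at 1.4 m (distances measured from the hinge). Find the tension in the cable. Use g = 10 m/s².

Taking torques about the hinge:
Beam weight: 6.8 × 10 = 68 N down at 1.5 m → arm 1.5 m, τ = 68 × 1.5 = 102 N·m clockwise.
Crate: 31 × 10 = 310 N down at 2 m → arm 2 m, τ = 310 × 2 = 620 N·m clockwise.
Paint can: 7.7 × 10 = 77 N down at 1.4 m → arm 1.4 m, τ = 77 × 1.4 = 107.8 N·m clockwise.
Total clockwise load moment = 829.8 N·m.
The cable tension T acts at 3 m; only its component perpendicular to the bar, T sinθ, produces torque. sinθ = h/√(h²+d²) = 3.9/√(3.9²+3²) = 0.7926.
Setting net torque to zero: T × 3 × 0.7926 = 829.8 → T = 829.8 / 2.378 = 349 N.

T ≈ 349 N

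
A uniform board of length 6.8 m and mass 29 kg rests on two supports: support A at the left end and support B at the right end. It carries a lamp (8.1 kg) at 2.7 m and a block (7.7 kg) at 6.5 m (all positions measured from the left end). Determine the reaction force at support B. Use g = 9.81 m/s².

Sum moments about support A (its reaction then has zero moment arm).
Beam weight: 29 × 9.81 = 284.5 N down at 3.4 m → arm 3.4 m, τ = 284.5 × 3.4 = 967.3 N·m clockwise.
Lamp: 8.1 × 9.81 = 79.46 N down at 2.7 m → arm 2.7 m, τ = 79.46 × 2.7 = 214.5 N·m clockwise.
Block: 7.7 × 9.81 = 75.54 N down at 6.5 m → arm 6.5 m, τ = 75.54 × 6.5 = 491 N·m clockwise.
Net load moment about support A = 1673 N·m clockwise.
Reaction R at support B is upward at 6.8 m, arm 6.8 m → moment R × 6.8 counterclockwise.
Balancing moments: R × 6.8 = 1673, giving R = 246 N.

R_B ≈ 246 N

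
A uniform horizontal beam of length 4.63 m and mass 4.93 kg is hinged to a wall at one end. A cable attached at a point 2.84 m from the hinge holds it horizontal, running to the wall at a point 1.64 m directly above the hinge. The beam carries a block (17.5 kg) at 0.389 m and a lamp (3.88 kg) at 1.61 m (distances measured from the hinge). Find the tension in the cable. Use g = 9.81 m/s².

T ≈ 169 N

Take moments about the hinge.
Beam weight: 4.93 × 9.81 = 48.36 N down at 2.315 m → arm 2.315 m, τ = 48.36 × 2.315 = 112 N·m clockwise.
Block: 17.5 × 9.81 = 171.7 N down at 0.389 m → arm 0.389 m, τ = 171.7 × 0.389 = 66.79 N·m clockwise.
Lamp: 3.88 × 9.81 = 38.06 N down at 1.61 m → arm 1.61 m, τ = 38.06 × 1.61 = 61.28 N·m clockwise.
Total clockwise load moment = 240.1 N·m.
The cable tension T acts at 2.84 m; only its component perpendicular to the beam, T sinθ, produces torque. sinθ = h/√(h²+d²) = 1.64/√(1.64²+2.84²) = 0.5001.
Setting net torque to zero: T × 2.84 × 0.5001 = 240.1 → T = 240.1 / 1.42 = 169 N.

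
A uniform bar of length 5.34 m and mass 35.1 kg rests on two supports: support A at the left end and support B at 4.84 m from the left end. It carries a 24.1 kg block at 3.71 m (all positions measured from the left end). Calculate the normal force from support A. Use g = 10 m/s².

About support B:
Beam weight: 35.1 × 10 = 351 N down at 2.67 m → arm 2.17 m, τ = 351 × 2.17 = 761.7 N·m counterclockwise.
Block: 24.1 × 10 = 241 N down at 3.71 m → arm 1.13 m, τ = 241 × 1.13 = 272.3 N·m counterclockwise.
Net load moment about support B = 1034 N·m counterclockwise.
Reaction R at support A is upward at 0 m, arm 4.84 m → moment R × 4.84 clockwise.
Στ = 0 ⇒ R × 4.84 = 1034 ⇒ R = 214 N.

R_A ≈ 214 N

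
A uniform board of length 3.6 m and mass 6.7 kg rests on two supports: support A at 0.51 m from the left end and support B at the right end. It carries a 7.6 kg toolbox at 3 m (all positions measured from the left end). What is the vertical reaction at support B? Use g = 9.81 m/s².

Taking torques about support A:
Beam weight: 6.7 × 9.81 = 65.73 N down at 1.8 m → arm 1.29 m, τ = 65.73 × 1.29 = 84.79 N·m clockwise.
Toolbox: 7.6 × 9.81 = 74.56 N down at 3 m → arm 2.49 m, τ = 74.56 × 2.49 = 185.7 N·m clockwise.
Net load moment about support A = 270.5 N·m clockwise.
Reaction R at support B is upward at 3.6 m, arm 3.09 m → moment R × 3.09 counterclockwise.
Στ = 0 ⇒ R × 3.09 = 270.5 ⇒ R = 87.5 N.

R_B ≈ 87.5 N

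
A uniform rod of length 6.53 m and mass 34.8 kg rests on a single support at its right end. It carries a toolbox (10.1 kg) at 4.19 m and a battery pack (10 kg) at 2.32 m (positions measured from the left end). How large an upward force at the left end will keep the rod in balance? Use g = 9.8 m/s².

F ≈ 269 N

Take moments about the right end.
Beam weight: 34.8 × 9.8 = 341 N down at 3.265 m → arm 3.265 m, τ = 341 × 3.265 = 1113 N·m counterclockwise.
Toolbox: 10.1 × 9.8 = 98.98 N down at 4.19 m → arm 2.34 m, τ = 98.98 × 2.34 = 231.6 N·m counterclockwise.
Battery pack: 10 × 9.8 = 98 N down at 2.32 m → arm 4.21 m, τ = 98 × 4.21 = 412.6 N·m counterclockwise.
Net moment of the loads = 1757 N·m counterclockwise.
The upward force F acts at the left end, arm 6.53 m, giving F × 6.53 clockwise.
For rotational equilibrium, F × 6.53 = 1757, so F = 1757 / 6.53 = 269 N.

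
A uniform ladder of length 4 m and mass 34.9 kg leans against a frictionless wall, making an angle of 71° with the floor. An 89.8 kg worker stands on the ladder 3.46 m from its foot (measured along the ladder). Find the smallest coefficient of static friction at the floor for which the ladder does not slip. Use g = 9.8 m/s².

μ_min ≈ 0.263

Sum moments about the foot of the ladder (the floor normal and friction both act there and drop out).
Ladder weight 34.9×9.8 = 342 N acts at 2 m along the ladder; its horizontal arm is 2·cos71° = 0.6511 m → τ = 222.7 N·m clockwise.
Worker: 89.8×9.8 = 880 N at 3.46 m → arm 1.126 m → τ = 990.9 N·m clockwise.
Wall normal N acts horizontally at the top; its moment arm is the height L sinθ = 4·sin71° = 3.782 m, counterclockwise.
Στ = 0 ⇒ N × 3.782 = 1214 ⇒ N = 321 N.
ΣFx = 0 ⇒ f = N_wall = 321 N. ΣFy = 0 ⇒ N_floor = 1222 N.
μ_min = f / N_floor = 321 / 1222 = 0.263.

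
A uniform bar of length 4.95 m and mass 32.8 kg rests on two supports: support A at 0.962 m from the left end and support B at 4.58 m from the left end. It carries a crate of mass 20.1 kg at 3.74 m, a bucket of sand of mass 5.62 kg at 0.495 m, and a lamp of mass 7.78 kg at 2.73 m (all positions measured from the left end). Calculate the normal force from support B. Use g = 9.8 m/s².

R_B ≈ 316 N

About support A:
Beam weight: 32.8 × 9.8 = 321.4 N down at 2.475 m → arm 1.513 m, τ = 321.4 × 1.513 = 486.3 N·m clockwise.
Crate: 20.1 × 9.8 = 197 N down at 3.74 m → arm 2.778 m, τ = 197 × 2.778 = 547.3 N·m clockwise.
Bucket of sand: 5.62 × 9.8 = 55.08 N down at 0.495 m → arm 0.467 m, τ = 55.08 × 0.467 = 25.72 N·m counterclockwise.
Lamp: 7.78 × 9.8 = 76.24 N down at 2.73 m → arm 1.768 m, τ = 76.24 × 1.768 = 134.8 N·m clockwise.
Net load moment about support A = 1143 N·m clockwise.
Reaction R at support B is upward at 4.58 m, arm 3.618 m → moment R × 3.618 counterclockwise.
Balancing moments: R × 3.618 = 1143, giving R = 316 N.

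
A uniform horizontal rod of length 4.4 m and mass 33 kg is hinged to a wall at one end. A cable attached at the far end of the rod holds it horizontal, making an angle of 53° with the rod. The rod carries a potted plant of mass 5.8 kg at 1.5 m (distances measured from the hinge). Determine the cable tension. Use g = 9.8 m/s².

T ≈ 227 N

Taking torques about the hinge:
Beam weight: 33 × 9.8 = 323.4 N down at 2.2 m → arm 2.2 m, τ = 323.4 × 2.2 = 711.5 N·m clockwise.
Potted plant: 5.8 × 9.8 = 56.84 N down at 1.5 m → arm 1.5 m, τ = 56.84 × 1.5 = 85.26 N·m clockwise.
Total clockwise load moment = 796.8 N·m.
The cable tension T acts at 4.4 m; only its component perpendicular to the rod, T sinθ, produces torque. sin 53° = 0.7986.
Setting net torque to zero: T × 4.4 × 0.7986 = 796.8 → T = 796.8 / 3.514 = 227 N.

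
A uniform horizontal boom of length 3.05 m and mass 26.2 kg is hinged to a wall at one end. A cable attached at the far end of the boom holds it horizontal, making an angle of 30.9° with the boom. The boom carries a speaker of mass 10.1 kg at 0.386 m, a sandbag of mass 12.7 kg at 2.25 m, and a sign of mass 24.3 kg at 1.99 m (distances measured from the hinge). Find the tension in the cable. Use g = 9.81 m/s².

T ≈ 757 N

Taking torques about the hinge:
Beam weight: 26.2 × 9.81 = 257 N down at 1.525 m → arm 1.525 m, τ = 257 × 1.525 = 391.9 N·m clockwise.
Speaker: 10.1 × 9.81 = 99.08 N down at 0.386 m → arm 0.386 m, τ = 99.08 × 0.386 = 38.24 N·m clockwise.
Sandbag: 12.7 × 9.81 = 124.6 N down at 2.25 m → arm 2.25 m, τ = 124.6 × 2.25 = 280.3 N·m clockwise.
Sign: 24.3 × 9.81 = 238.4 N down at 1.99 m → arm 1.99 m, τ = 238.4 × 1.99 = 474.4 N·m clockwise.
Total clockwise load moment = 1185 N·m.
The cable tension T acts at 3.05 m; only its component perpendicular to the boom, T sinθ, produces torque. sin 30.9° = 0.5135.
For rotational equilibrium, T × 3.05 × 0.5135 = 1185, so T = 1185 / 1.566 = 757 N.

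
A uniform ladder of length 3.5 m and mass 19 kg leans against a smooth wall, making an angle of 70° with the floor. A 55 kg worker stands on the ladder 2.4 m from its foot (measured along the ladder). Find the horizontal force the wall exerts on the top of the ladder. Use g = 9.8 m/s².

N_wall ≈ 168 N

About the foot of the ladder:
Ladder weight 19×9.8 = 186.2 N acts at 1.75 m along the ladder; its horizontal arm is 1.75·cos70° = 0.5985 m → τ = 111.4 N·m clockwise.
Worker: 55×9.8 = 539 N at 2.4 m → arm 0.8208 m → τ = 442.4 N·m clockwise.
Wall normal N acts horizontally at the top; its moment arm is the height L sinθ = 3.5·sin70° = 3.289 m, counterclockwise.
Balancing moments: N × 3.289 = 553.8, giving N = 168 N.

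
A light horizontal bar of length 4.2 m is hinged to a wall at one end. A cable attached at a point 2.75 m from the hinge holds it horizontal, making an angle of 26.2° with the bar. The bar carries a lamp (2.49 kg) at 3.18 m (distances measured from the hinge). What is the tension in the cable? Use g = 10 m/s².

Take moments about the hinge.
Lamp: 2.49 × 10 = 24.9 N down at 3.18 m → arm 3.18 m, τ = 24.9 × 3.18 = 79.18 N·m clockwise.
Total clockwise load moment = 79.18 N·m.
The cable tension T acts at 2.75 m; only its component perpendicular to the bar, T sinθ, produces torque. sin 26.2° = 0.4415.
Στ = 0 ⇒ T × 2.75 × 0.4415 = 79.18 ⇒ T = 79.18 / 1.214 = 65.2 N.

T ≈ 65.2 N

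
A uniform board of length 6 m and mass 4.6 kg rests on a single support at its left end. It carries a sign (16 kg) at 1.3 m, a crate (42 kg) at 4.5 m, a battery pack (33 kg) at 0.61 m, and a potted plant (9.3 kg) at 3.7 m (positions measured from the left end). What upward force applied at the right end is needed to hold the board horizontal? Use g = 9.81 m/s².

F ≈ 455 N

Taking torques about the left end:
Beam weight: 4.6 × 9.81 = 45.13 N down at 3 m → arm 3 m, τ = 45.13 × 3 = 135.4 N·m clockwise.
Sign: 16 × 9.81 = 157 N down at 1.3 m → arm 1.3 m, τ = 157 × 1.3 = 204.1 N·m clockwise.
Crate: 42 × 9.81 = 412 N down at 4.5 m → arm 4.5 m, τ = 412 × 4.5 = 1854 N·m clockwise.
Battery pack: 33 × 9.81 = 323.7 N down at 0.61 m → arm 0.61 m, τ = 323.7 × 0.61 = 197.5 N·m clockwise.
Potted plant: 9.3 × 9.81 = 91.23 N down at 3.7 m → arm 3.7 m, τ = 91.23 × 3.7 = 337.6 N·m clockwise.
Net moment of the loads = 2729 N·m clockwise.
The upward force F acts at the right end, arm 6 m, giving F × 6 counterclockwise.
For rotational equilibrium, F × 6 = 2729, so F = 2729 / 6 = 455 N.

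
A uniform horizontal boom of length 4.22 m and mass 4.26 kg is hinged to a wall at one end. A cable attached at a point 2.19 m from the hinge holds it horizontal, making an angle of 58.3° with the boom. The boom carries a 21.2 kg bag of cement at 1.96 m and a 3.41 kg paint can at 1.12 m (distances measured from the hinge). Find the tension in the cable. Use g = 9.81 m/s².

T ≈ 286 N

Choose the hinge as the axis so the unknown hinge reaction has zero arm there.
Beam weight: 4.26 × 9.81 = 41.79 N down at 2.11 m → arm 2.11 m, τ = 41.79 × 2.11 = 88.18 N·m clockwise.
Bag of cement: 21.2 × 9.81 = 208 N down at 1.96 m → arm 1.96 m, τ = 208 × 1.96 = 407.7 N·m clockwise.
Paint can: 3.41 × 9.81 = 33.45 N down at 1.12 m → arm 1.12 m, τ = 33.45 × 1.12 = 37.46 N·m clockwise.
Total clockwise load moment = 533.3 N·m.
The cable tension T acts at 2.19 m; only its component perpendicular to the boom, T sinθ, produces torque. sin 58.3° = 0.8508.
Setting net torque to zero: T × 2.19 × 0.8508 = 533.3 → T = 533.3 / 1.863 = 286 N.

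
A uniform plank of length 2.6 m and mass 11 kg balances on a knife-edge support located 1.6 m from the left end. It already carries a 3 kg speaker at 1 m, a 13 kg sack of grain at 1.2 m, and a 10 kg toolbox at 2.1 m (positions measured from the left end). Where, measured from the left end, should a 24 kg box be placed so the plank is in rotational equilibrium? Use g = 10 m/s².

x ≈ 1.82 m from the left end

About the knife-edge support (at 1.6 m from the left end):
Beam weight: 11 × 10 = 110 N down at 1.3 m → arm 0.3 m, τ = 110 × 0.3 = 33 N·m counterclockwise.
Speaker: 3 × 10 = 30 N down at 1 m → arm 0.6 m, τ = 30 × 0.6 = 18 N·m counterclockwise.
Sack of grain: 13 × 10 = 130 N down at 1.2 m → arm 0.4 m, τ = 130 × 0.4 = 52 N·m counterclockwise.
Toolbox: 10 × 10 = 100 N down at 2.1 m → arm 0.5 m, τ = 100 × 0.5 = 50 N·m clockwise.
Net moment of existing loads = 53 N·m counterclockwise.
The box weighs 24 × 10 = 240 N and must supply an equal clockwise moment, so its lever arm about the knife-edge support is 53 / 240 = 0.221 m.
That puts it at 1.6 + 0.221 = 1.82 m from the left end.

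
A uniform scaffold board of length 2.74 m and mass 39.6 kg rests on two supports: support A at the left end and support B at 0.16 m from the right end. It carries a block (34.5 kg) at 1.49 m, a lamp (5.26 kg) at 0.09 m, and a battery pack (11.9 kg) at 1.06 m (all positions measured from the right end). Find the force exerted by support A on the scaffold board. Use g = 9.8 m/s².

R_A ≈ 396 N

About support B:
Beam weight: 39.6 × 9.8 = 388.1 N down at 1.37 m → arm 1.21 m, τ = 388.1 × 1.21 = 469.6 N·m counterclockwise.
Block: 34.5 × 9.8 = 338.1 N down at 1.49 m → arm 1.33 m, τ = 338.1 × 1.33 = 449.7 N·m counterclockwise.
Lamp: 5.26 × 9.8 = 51.55 N down at 0.09 m → arm 0.07 m, τ = 51.55 × 0.07 = 3.609 N·m clockwise.
Battery pack: 11.9 × 9.8 = 116.6 N down at 1.06 m → arm 0.9 m, τ = 116.6 × 0.9 = 104.9 N·m counterclockwise.
Net load moment about support B = 1021 N·m counterclockwise.
Reaction R at support A is upward at 2.74 m, arm 2.58 m → moment R × 2.58 clockwise.
Στ = 0 ⇒ R × 2.58 = 1021 ⇒ R = 396 N.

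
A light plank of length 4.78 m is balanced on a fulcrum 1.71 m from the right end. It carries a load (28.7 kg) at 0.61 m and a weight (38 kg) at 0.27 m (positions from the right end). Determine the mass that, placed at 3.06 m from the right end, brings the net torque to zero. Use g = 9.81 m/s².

Take moments about the fulcrum (at 1.71 m from the right end).
Load: 28.7 × 9.81 = 281.5 N down at 0.61 m → arm 1.1 m, τ = 281.5 × 1.1 = 309.7 N·m clockwise.
Weight: 38 × 9.81 = 372.8 N down at 0.27 m → arm 1.44 m, τ = 372.8 × 1.44 = 536.8 N·m clockwise.
Net moment of known loads = 846.5 N·m clockwise.
An unknown mass m at 3.06 m has arm 1.35 m; its moment is m·g·1.35 counterclockwise.
For rotational equilibrium, m × 9.81 × 1.35 = 846.5, so m = 846.5 / (9.81 × 1.35) = 63.9 kg.

m ≈ 63.9 kg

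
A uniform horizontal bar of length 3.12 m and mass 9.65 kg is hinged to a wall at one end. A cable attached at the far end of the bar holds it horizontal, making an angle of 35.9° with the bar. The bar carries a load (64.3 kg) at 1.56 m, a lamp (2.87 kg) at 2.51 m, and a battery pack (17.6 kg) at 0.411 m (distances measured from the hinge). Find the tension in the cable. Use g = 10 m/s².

About the hinge:
Beam weight: 9.65 × 10 = 96.5 N down at 1.56 m → arm 1.56 m, τ = 96.5 × 1.56 = 150.5 N·m clockwise.
Load: 64.3 × 10 = 643 N down at 1.56 m → arm 1.56 m, τ = 643 × 1.56 = 1003 N·m clockwise.
Lamp: 2.87 × 10 = 28.7 N down at 2.51 m → arm 2.51 m, τ = 28.7 × 2.51 = 72.04 N·m clockwise.
Battery pack: 17.6 × 10 = 176 N down at 0.411 m → arm 0.411 m, τ = 176 × 0.411 = 72.34 N·m clockwise.
Total clockwise load moment = 1298 N·m.
The cable tension T acts at 3.12 m; only its component perpendicular to the bar, T sinθ, produces torque. sin 35.9° = 0.5864.
Setting net torque to zero: T × 3.12 × 0.5864 = 1298 → T = 1298 / 1.83 = 709 N.

T ≈ 709 N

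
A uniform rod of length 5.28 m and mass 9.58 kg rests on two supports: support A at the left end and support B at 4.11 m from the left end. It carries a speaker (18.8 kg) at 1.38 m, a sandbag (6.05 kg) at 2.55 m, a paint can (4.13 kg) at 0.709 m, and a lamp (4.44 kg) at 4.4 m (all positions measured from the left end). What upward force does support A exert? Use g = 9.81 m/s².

Take moments about support B.
Beam weight: 9.58 × 9.81 = 93.98 N down at 2.64 m → arm 1.47 m, τ = 93.98 × 1.47 = 138.2 N·m counterclockwise.
Speaker: 18.8 × 9.81 = 184.4 N down at 1.38 m → arm 2.73 m, τ = 184.4 × 2.73 = 503.4 N·m counterclockwise.
Sandbag: 6.05 × 9.81 = 59.35 N down at 2.55 m → arm 1.56 m, τ = 59.35 × 1.56 = 92.59 N·m counterclockwise.
Paint can: 4.13 × 9.81 = 40.52 N down at 0.709 m → arm 3.401 m, τ = 40.52 × 3.401 = 137.8 N·m counterclockwise.
Lamp: 4.44 × 9.81 = 43.56 N down at 4.4 m → arm 0.29 m, τ = 43.56 × 0.29 = 12.63 N·m clockwise.
Net load moment about support B = 859.4 N·m counterclockwise.
Reaction R at support A is upward at 0 m, arm 4.11 m → moment R × 4.11 clockwise.
For rotational equilibrium, R × 4.11 = 859.4, so R = 209 N.

R_A ≈ 209 N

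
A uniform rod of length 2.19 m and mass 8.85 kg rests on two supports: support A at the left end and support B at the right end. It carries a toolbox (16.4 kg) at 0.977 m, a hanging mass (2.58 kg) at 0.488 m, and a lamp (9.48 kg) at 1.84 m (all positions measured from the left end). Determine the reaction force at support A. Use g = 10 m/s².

Taking torques about support B:
Beam weight: 8.85 × 10 = 88.5 N down at 1.095 m → arm 1.095 m, τ = 88.5 × 1.095 = 96.91 N·m counterclockwise.
Toolbox: 16.4 × 10 = 164 N down at 0.977 m → arm 1.213 m, τ = 164 × 1.213 = 198.9 N·m counterclockwise.
Hanging mass: 2.58 × 10 = 25.8 N down at 0.488 m → arm 1.702 m, τ = 25.8 × 1.702 = 43.91 N·m counterclockwise.
Lamp: 9.48 × 10 = 94.8 N down at 1.84 m → arm 0.35 m, τ = 94.8 × 0.35 = 33.18 N·m counterclockwise.
Net load moment about support B = 372.9 N·m counterclockwise.
Reaction R at support A is upward at 0 m, arm 2.19 m → moment R × 2.19 clockwise.
For rotational equilibrium, R × 2.19 = 372.9, so R = 170 N.

R_A ≈ 170 N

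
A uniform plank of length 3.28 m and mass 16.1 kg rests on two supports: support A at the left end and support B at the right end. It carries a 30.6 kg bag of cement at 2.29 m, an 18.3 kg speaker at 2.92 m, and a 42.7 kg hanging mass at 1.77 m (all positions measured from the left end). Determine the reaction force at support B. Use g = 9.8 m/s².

R_B ≈ 674 N

Sum moments about support A (its reaction then has zero moment arm).
Beam weight: 16.1 × 9.8 = 157.8 N down at 1.64 m → arm 1.64 m, τ = 157.8 × 1.64 = 258.8 N·m clockwise.
Bag of cement: 30.6 × 9.8 = 299.9 N down at 2.29 m → arm 2.29 m, τ = 299.9 × 2.29 = 686.8 N·m clockwise.
Speaker: 18.3 × 9.8 = 179.3 N down at 2.92 m → arm 2.92 m, τ = 179.3 × 2.92 = 523.6 N·m clockwise.
Hanging mass: 42.7 × 9.8 = 418.5 N down at 1.77 m → arm 1.77 m, τ = 418.5 × 1.77 = 740.7 N·m clockwise.
Net load moment about support A = 2210 N·m clockwise.
Reaction R at support B is upward at 3.28 m, arm 3.28 m → moment R × 3.28 counterclockwise.
Στ = 0 ⇒ R × 3.28 = 2210 ⇒ R = 674 N.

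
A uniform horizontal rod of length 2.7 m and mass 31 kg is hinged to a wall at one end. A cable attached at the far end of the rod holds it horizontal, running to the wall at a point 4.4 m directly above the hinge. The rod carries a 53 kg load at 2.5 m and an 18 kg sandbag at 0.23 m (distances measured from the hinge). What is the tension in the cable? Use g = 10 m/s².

T ≈ 776 N

About the hinge:
Beam weight: 31 × 10 = 310 N down at 1.35 m → arm 1.35 m, τ = 310 × 1.35 = 418.5 N·m clockwise.
Load: 53 × 10 = 530 N down at 2.5 m → arm 2.5 m, τ = 530 × 2.5 = 1325 N·m clockwise.
Sandbag: 18 × 10 = 180 N down at 0.23 m → arm 0.23 m, τ = 180 × 0.23 = 41.4 N·m clockwise.
Total clockwise load moment = 1785 N·m.
The cable tension T acts at 2.7 m; only its component perpendicular to the rod, T sinθ, produces torque. sinθ = h/√(h²+d²) = 4.4/√(4.4²+2.7²) = 0.8523.
Balancing moments: T × 2.7 × 0.8523 = 1785, giving T = 1785 / 2.301 = 776 N.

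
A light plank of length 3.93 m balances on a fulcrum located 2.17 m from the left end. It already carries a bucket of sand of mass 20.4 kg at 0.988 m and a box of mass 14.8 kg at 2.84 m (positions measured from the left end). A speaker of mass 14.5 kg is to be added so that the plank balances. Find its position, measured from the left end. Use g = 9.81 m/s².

x ≈ 3.15 m from the left end

Taking torques about the fulcrum (at 2.17 m from the left end):
Bucket of sand: 20.4 × 9.81 = 200.1 N down at 0.988 m → arm 1.182 m, τ = 200.1 × 1.182 = 236.5 N·m counterclockwise.
Box: 14.8 × 9.81 = 145.2 N down at 2.84 m → arm 0.67 m, τ = 145.2 × 0.67 = 97.28 N·m clockwise.
Net moment of existing loads = 139.2 N·m counterclockwise.
The speaker weighs 14.5 × 9.81 = 142.2 N and must supply an equal clockwise moment, so its lever arm about the fulcrum is 139.2 / 142.2 = 0.979 m.
That puts it at 2.17 + 0.979 = 3.15 m from the left end.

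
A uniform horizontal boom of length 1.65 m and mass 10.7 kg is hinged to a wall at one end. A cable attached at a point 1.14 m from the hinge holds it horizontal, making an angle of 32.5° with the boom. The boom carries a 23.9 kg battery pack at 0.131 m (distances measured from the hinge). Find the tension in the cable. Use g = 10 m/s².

T ≈ 195 N

Take moments about the hinge.
Beam weight: 10.7 × 10 = 107 N down at 0.825 m → arm 0.825 m, τ = 107 × 0.825 = 88.27 N·m clockwise.
Battery pack: 23.9 × 10 = 239 N down at 0.131 m → arm 0.131 m, τ = 239 × 0.131 = 31.31 N·m clockwise.
Total clockwise load moment = 119.6 N·m.
The cable tension T acts at 1.14 m; only its component perpendicular to the boom, T sinθ, produces torque. sin 32.5° = 0.5373.
Balancing moments: T × 1.14 × 0.5373 = 119.6, giving T = 119.6 / 0.6125 = 195 N.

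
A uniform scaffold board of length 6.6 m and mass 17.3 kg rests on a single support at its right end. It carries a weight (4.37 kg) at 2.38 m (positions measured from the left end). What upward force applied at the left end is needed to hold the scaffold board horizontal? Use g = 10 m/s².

F ≈ 114 N

Sum moments about the right end (the unknown pivot reaction has zero arm there).
Beam weight: 17.3 × 10 = 173 N down at 3.3 m → arm 3.3 m, τ = 173 × 3.3 = 570.9 N·m counterclockwise.
Weight: 4.37 × 10 = 43.7 N down at 2.38 m → arm 4.22 m, τ = 43.7 × 4.22 = 184.4 N·m counterclockwise.
Net moment of the loads = 755.3 N·m counterclockwise.
The upward force F acts at the left end, arm 6.6 m, giving F × 6.6 clockwise.
Balancing moments: F × 6.6 = 755.3, giving F = 755.3 / 6.6 = 114 N.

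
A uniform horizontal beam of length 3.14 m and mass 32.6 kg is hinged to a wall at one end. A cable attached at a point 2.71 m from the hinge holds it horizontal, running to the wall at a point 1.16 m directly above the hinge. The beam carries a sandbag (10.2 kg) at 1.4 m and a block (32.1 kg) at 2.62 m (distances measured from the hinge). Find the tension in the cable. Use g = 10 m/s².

Take moments about the hinge.
Beam weight: 32.6 × 10 = 326 N down at 1.57 m → arm 1.57 m, τ = 326 × 1.57 = 511.8 N·m clockwise.
Sandbag: 10.2 × 10 = 102 N down at 1.4 m → arm 1.4 m, τ = 102 × 1.4 = 142.8 N·m clockwise.
Block: 32.1 × 10 = 321 N down at 2.62 m → arm 2.62 m, τ = 321 × 2.62 = 841 N·m clockwise.
Total clockwise load moment = 1496 N·m.
The cable tension T acts at 2.71 m; only its component perpendicular to the beam, T sinθ, produces torque. sinθ = h/√(h²+d²) = 1.16/√(1.16²+2.71²) = 0.3935.
Στ = 0 ⇒ T × 2.71 × 0.3935 = 1496 ⇒ T = 1496 / 1.066 = 1400 N.

T ≈ 1400 N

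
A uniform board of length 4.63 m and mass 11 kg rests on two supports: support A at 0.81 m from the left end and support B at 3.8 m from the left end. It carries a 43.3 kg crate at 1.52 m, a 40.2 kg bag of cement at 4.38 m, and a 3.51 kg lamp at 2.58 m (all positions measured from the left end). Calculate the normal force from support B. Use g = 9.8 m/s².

R_B ≈ 646 N

About support A:
Beam weight: 11 × 9.8 = 107.8 N down at 2.315 m → arm 1.505 m, τ = 107.8 × 1.505 = 162.2 N·m clockwise.
Crate: 43.3 × 9.8 = 424.3 N down at 1.52 m → arm 0.71 m, τ = 424.3 × 0.71 = 301.3 N·m clockwise.
Bag of cement: 40.2 × 9.8 = 394 N down at 4.38 m → arm 3.57 m, τ = 394 × 3.57 = 1407 N·m clockwise.
Lamp: 3.51 × 9.8 = 34.4 N down at 2.58 m → arm 1.77 m, τ = 34.4 × 1.77 = 60.89 N·m clockwise.
Net load moment about support A = 1931 N·m clockwise.
Reaction R at support B is upward at 3.8 m, arm 2.99 m → moment R × 2.99 counterclockwise.
Setting net torque to zero: R × 2.99 = 1931 → R = 646 N.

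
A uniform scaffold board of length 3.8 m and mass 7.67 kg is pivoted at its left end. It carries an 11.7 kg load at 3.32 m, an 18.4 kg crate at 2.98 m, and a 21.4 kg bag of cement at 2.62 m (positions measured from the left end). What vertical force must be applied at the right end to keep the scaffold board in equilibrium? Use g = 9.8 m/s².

About the left end:
Beam weight: 7.67 × 9.8 = 75.17 N down at 1.9 m → arm 1.9 m, τ = 75.17 × 1.9 = 142.8 N·m clockwise.
Load: 11.7 × 9.8 = 114.7 N down at 3.32 m → arm 3.32 m, τ = 114.7 × 3.32 = 380.8 N·m clockwise.
Crate: 18.4 × 9.8 = 180.3 N down at 2.98 m → arm 2.98 m, τ = 180.3 × 2.98 = 537.3 N·m clockwise.
Bag of cement: 21.4 × 9.8 = 209.7 N down at 2.62 m → arm 2.62 m, τ = 209.7 × 2.62 = 549.4 N·m clockwise.
Net moment of the loads = 1610 N·m clockwise.
The upward force F acts at the right end, arm 3.8 m, giving F × 3.8 counterclockwise.
Στ = 0 ⇒ F × 3.8 = 1610 ⇒ F = 1610 / 3.8 = 424 N.

F ≈ 424 N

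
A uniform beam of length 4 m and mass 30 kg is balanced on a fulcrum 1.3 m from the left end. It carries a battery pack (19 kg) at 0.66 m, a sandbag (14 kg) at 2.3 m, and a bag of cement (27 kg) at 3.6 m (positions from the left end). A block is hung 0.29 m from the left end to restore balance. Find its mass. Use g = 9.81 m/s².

m ≈ 84.1 kg

Take moments about the fulcrum (at 1.3 m from the left end).
Beam weight: 30 × 9.81 = 294.3 N down at 2 m → arm 0.7 m, τ = 294.3 × 0.7 = 206 N·m clockwise.
Battery pack: 19 × 9.81 = 186.4 N down at 0.66 m → arm 0.64 m, τ = 186.4 × 0.64 = 119.3 N·m counterclockwise.
Sandbag: 14 × 9.81 = 137.3 N down at 2.3 m → arm 1 m, τ = 137.3 × 1 = 137.3 N·m clockwise.
Bag of cement: 27 × 9.81 = 264.9 N down at 3.6 m → arm 2.3 m, τ = 264.9 × 2.3 = 609.3 N·m clockwise.
Net moment of known loads = 833.3 N·m clockwise.
An unknown mass m at 0.29 m has arm 1.01 m; its moment is m·g·1.01 counterclockwise.
Στ = 0 ⇒ m × 9.81 × 1.01 = 833.3 ⇒ m = 833.3 / (9.81 × 1.01) = 84.1 kg.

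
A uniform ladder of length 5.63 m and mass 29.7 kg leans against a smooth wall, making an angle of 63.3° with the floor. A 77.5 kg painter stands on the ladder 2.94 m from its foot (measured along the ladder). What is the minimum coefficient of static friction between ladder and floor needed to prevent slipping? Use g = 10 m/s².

Take moments about the foot of the ladder.
Ladder weight 29.7×10 = 297 N acts at 2.815 m along the ladder; its horizontal arm is 2.815·cos63.3° = 1.265 m → τ = 375.7 N·m clockwise.
Painter: 77.5×10 = 775 N at 2.94 m → arm 1.321 m → τ = 1024 N·m clockwise.
Wall normal N acts horizontally at the top; its moment arm is the height L sinθ = 5.63·sin63.3° = 5.03 m, counterclockwise.
For rotational equilibrium, N × 5.03 = 1400, so N = 278.3 N.
ΣFx = 0 ⇒ f = N_wall = 278.3 N. ΣFy = 0 ⇒ N_floor = 1072 N.
μ_min = f / N_floor = 278.3 / 1072 = 0.26.

μ_min ≈ 0.26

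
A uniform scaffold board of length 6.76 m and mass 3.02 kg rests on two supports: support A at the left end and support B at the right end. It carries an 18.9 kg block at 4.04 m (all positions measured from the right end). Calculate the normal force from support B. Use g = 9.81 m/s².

R_B ≈ 89.4 N

Sum moments about support A (its reaction then has zero moment arm).
Beam weight: 3.02 × 9.81 = 29.63 N down at 3.38 m → arm 3.38 m, τ = 29.63 × 3.38 = 100.1 N·m clockwise.
Block: 18.9 × 9.81 = 185.4 N down at 4.04 m → arm 2.72 m, τ = 185.4 × 2.72 = 504.3 N·m clockwise.
Net load moment about support A = 604.4 N·m clockwise.
Reaction R at support B is upward at 0 m, arm 6.76 m → moment R × 6.76 counterclockwise.
Στ = 0 ⇒ R × 6.76 = 604.4 ⇒ R = 89.4 N.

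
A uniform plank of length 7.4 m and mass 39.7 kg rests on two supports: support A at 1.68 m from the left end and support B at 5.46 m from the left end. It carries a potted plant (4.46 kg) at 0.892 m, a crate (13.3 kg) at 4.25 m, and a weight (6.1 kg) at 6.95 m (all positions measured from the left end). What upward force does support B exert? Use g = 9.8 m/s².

Sum moments about support A (its reaction then has zero moment arm).
Beam weight: 39.7 × 9.8 = 389.1 N down at 3.7 m → arm 2.02 m, τ = 389.1 × 2.02 = 786 N·m clockwise.
Potted plant: 4.46 × 9.8 = 43.71 N down at 0.892 m → arm 0.788 m, τ = 43.71 × 0.788 = 34.44 N·m counterclockwise.
Crate: 13.3 × 9.8 = 130.3 N down at 4.25 m → arm 2.57 m, τ = 130.3 × 2.57 = 334.9 N·m clockwise.
Weight: 6.1 × 9.8 = 59.78 N down at 6.95 m → arm 5.27 m, τ = 59.78 × 5.27 = 315 N·m clockwise.
Net load moment about support A = 1401 N·m clockwise.
Reaction R at support B is upward at 5.46 m, arm 3.78 m → moment R × 3.78 counterclockwise.
Balancing moments: R × 3.78 = 1401, giving R = 371 N.

R_B ≈ 371 N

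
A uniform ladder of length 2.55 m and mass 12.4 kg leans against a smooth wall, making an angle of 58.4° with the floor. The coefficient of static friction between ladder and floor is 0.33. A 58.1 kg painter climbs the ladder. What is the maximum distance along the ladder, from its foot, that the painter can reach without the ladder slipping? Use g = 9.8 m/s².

Sum moments about the foot of the ladder (the floor normal and friction both act there and drop out).
Ladder weight 12.4×9.8 = 121.5 N acts at 1.275 m along the ladder; its horizontal arm is 1.275·cos58.4° = 0.6681 m → τ = 81.17 N·m clockwise.
Painter weight 58.1×9.8 = 569.4 N at distance d → arm d·cos58.4° → τ = 569.4·d·0.524 clockwise.
Wall normal N at the top has arm L sinθ = 2.172 m counterclockwise, so Στ = 0 gives N·2.172 = 81.17 + 298.4·d.
ΣFy = 0 ⇒ N_floor = 690.9 N, so the maximum friction is μ_s·N_floor = 0.33×690.9 = 228 N. ΣFx = 0 ⇒ N_wall = f, so at the slipping point N = 228 N.
Substituting: 228×2.172 = 81.17 + 298.4·d ⇒ d = (495.2 − 81.17) / 298.4 = 1.39 m.

d ≈ 1.39 m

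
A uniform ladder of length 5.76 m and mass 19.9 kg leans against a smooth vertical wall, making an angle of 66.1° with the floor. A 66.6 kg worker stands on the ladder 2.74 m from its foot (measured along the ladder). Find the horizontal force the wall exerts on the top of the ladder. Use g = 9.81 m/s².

Choose the foot of the ladder as the axis so the floor normal and friction both act there and drop out.
Ladder weight 19.9×9.81 = 195.2 N acts at 2.88 m along the ladder; its horizontal arm is 2.88·cos66.1° = 1.167 m → τ = 227.8 N·m clockwise.
Worker: 66.6×9.81 = 653.3 N at 2.74 m → arm 1.11 m → τ = 725.2 N·m clockwise.
Wall normal N acts horizontally at the top; its moment arm is the height L sinθ = 5.76·sin66.1° = 5.266 m, counterclockwise.
Setting net torque to zero: N × 5.266 = 953 → N = 181 N.

N_wall ≈ 181 N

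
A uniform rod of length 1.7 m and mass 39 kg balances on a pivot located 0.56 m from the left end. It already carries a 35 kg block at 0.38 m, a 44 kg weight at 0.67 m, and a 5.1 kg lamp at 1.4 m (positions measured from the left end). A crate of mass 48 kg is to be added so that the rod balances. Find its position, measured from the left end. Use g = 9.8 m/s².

Choose the pivot (at 0.56 m from the left end) as the axis so the support reaction has zero arm there.
Beam weight: 39 × 9.8 = 382.2 N down at 0.85 m → arm 0.29 m, τ = 382.2 × 0.29 = 110.8 N·m clockwise.
Block: 35 × 9.8 = 343 N down at 0.38 m → arm 0.18 m, τ = 343 × 0.18 = 61.74 N·m counterclockwise.
Weight: 44 × 9.8 = 431.2 N down at 0.67 m → arm 0.11 m, τ = 431.2 × 0.11 = 47.43 N·m clockwise.
Lamp: 5.1 × 9.8 = 49.98 N down at 1.4 m → arm 0.84 m, τ = 49.98 × 0.84 = 41.98 N·m clockwise.
Net moment of existing loads = 138.5 N·m clockwise.
The crate weighs 48 × 9.8 = 470.4 N and must supply an equal counterclockwise moment, so its lever arm about the pivot is 138.5 / 470.4 = 0.294 m.
That puts it at 0.56 − 0.294 = 0.266 m from the left end.

x ≈ 0.266 m from the left end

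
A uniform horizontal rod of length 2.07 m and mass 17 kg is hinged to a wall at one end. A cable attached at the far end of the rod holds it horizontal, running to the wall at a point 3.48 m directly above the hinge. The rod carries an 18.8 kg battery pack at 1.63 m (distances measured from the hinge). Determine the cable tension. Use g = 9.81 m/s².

Taking torques about the hinge:
Beam weight: 17 × 9.81 = 166.8 N down at 1.035 m → arm 1.035 m, τ = 166.8 × 1.035 = 172.6 N·m clockwise.
Battery pack: 18.8 × 9.81 = 184.4 N down at 1.63 m → arm 1.63 m, τ = 184.4 × 1.63 = 300.6 N·m clockwise.
Total clockwise load moment = 473.2 N·m.
The cable tension T acts at 2.07 m; only its component perpendicular to the rod, T sinθ, produces torque. sinθ = h/√(h²+d²) = 3.48/√(3.48²+2.07²) = 0.8594.
For rotational equilibrium, T × 2.07 × 0.8594 = 473.2, so T = 473.2 / 1.779 = 266 N.

T ≈ 266 N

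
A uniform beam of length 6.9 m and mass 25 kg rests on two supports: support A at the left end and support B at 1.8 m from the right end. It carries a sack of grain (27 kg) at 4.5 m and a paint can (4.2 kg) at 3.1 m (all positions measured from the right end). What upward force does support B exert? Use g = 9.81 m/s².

R_B ≈ 321 N

Take moments about support A.
Beam weight: 25 × 9.81 = 245.2 N down at 3.45 m → arm 3.45 m, τ = 245.2 × 3.45 = 845.9 N·m clockwise.
Sack of grain: 27 × 9.81 = 264.9 N down at 4.5 m → arm 2.4 m, τ = 264.9 × 2.4 = 635.8 N·m clockwise.
Paint can: 4.2 × 9.81 = 41.2 N down at 3.1 m → arm 3.8 m, τ = 41.2 × 3.8 = 156.6 N·m clockwise.
Net load moment about support A = 1638 N·m clockwise.
Reaction R at support B is upward at 1.8 m, arm 5.1 m → moment R × 5.1 counterclockwise.
Setting net torque to zero: R × 5.1 = 1638 → R = 321 N.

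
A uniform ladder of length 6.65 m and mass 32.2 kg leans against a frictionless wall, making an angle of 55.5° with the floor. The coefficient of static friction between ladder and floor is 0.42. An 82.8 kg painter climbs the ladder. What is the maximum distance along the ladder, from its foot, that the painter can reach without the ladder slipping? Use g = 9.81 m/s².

d ≈ 4.35 m

Taking torques about the foot of the ladder:
Ladder weight 32.2×9.81 = 315.9 N acts at 3.325 m along the ladder; its horizontal arm is 3.325·cos55.5° = 1.883 m → τ = 594.8 N·m clockwise.
Painter weight 82.8×9.81 = 812.3 N at distance d → arm d·cos55.5° → τ = 812.3·d·0.5664 clockwise.
Wall normal N at the top has arm L sinθ = 5.48 m counterclockwise, so Στ = 0 gives N·5.48 = 594.8 + 460.1·d.
ΣFy = 0 ⇒ N_floor = 1128 N, so the maximum friction is μ_s·N_floor = 0.42×1128 = 473.8 N. ΣFx = 0 ⇒ N_wall = f, so at the slipping point N = 473.8 N.
Substituting: 473.8×5.48 = 594.8 + 460.1·d ⇒ d = (2596 − 594.8) / 460.1 = 4.35 m.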